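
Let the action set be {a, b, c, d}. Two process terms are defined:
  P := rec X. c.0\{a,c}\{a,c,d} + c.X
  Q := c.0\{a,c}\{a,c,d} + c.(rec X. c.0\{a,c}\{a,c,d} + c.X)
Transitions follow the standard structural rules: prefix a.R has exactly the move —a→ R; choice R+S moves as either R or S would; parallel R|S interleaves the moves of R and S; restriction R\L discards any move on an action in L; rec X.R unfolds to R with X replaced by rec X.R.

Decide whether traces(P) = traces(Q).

LTS(P): 2 reachable states
  s0 = rec X. c.0\{a,c}\{a,c,d} + c.X → —c→ s0, —c→ s1
  s1 = 0\{a,c}\{a,c,d} → (no moves)
LTS(Q): 3 reachable states
  t0 = c.0\{a,c}\{a,c,d} + c.(rec X. c.0\{a,c}\{a,c,d} + c.X) → —c→ t1, —c→ t2
  t1 = 0\{a,c}\{a,c,d} → (no moves)
  t2 = rec X. c.0\{a,c}\{a,c,d} + c.X → —c→ t1, —c→ t2
Partition-refinement fixed point:
  B0 = {s0, t0, t2}
  B1 = {s1, t1}
s0 ∈ B0, t0 ∈ B0 → same block
Bisimilar ⇒ trace-equivalent.

traces(P) = traces(Q)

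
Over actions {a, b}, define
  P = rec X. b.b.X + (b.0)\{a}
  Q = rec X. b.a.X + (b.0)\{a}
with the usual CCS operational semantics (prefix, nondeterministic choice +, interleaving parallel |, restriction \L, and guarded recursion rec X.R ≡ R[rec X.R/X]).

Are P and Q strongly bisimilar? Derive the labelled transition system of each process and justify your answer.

P's transition system — 3 states:
  u0 = rec X. b.b.X + (b.0)\{a} → ··b··> u1, ··b··> u2
  u1 = 0\{a} → stopped
  u2 = b.(rec X. b.b.X + (b.0)\{a}) → ··b··> u0
Q's transition system — 3 states:
  v0 = rec X. b.a.X + (b.0)\{a} → ··b··> v1, ··b··> v2
  v1 = 0\{a} → stopped
  v2 = a.(rec X. b.a.X + (b.0)\{a}) → ··a··> v0
Bisimilarity quotient blocks:
  B0 = {u0}
  B1 = {u1, v1}
  B2 = {u2}
  B3 = {v0}
  B4 = {v2}
u0 ∈ B0, v0 ∈ B3 → different blocks

not bisimilar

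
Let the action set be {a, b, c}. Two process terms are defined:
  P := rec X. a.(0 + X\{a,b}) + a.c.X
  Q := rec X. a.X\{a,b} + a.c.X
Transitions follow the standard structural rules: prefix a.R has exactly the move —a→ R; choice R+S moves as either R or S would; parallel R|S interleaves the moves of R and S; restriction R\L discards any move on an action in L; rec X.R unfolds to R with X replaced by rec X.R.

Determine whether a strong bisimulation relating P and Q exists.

LTS(P): 3 reachable states
  p0 = rec X. a.(0 + X\{a,b}) + a.c.X → —a→ p1, —a→ p2
  p1 = 0 + (rec X. a.(0 + X\{a,b}) + a.c.X)\{a,b} → ∅
  p2 = c.(rec X. a.(0 + X\{a,b}) + a.c.X) → —c→ p0
LTS(Q): 3 reachable states
  q0 = rec X. a.X\{a,b} + a.c.X → —a→ q1, —a→ q2
  q1 = (rec X. a.X\{a,b} + a.c.X)\{a,b} → ∅
  q2 = c.(rec X. a.X\{a,b} + a.c.X) → —c→ q0
Bisimilarity quotient blocks:
  B0 = {p0, q0}
  B1 = {p1, q1}
  B2 = {p2, q2}
p0 ∈ B0, q0 ∈ B0 → same block

bisimilar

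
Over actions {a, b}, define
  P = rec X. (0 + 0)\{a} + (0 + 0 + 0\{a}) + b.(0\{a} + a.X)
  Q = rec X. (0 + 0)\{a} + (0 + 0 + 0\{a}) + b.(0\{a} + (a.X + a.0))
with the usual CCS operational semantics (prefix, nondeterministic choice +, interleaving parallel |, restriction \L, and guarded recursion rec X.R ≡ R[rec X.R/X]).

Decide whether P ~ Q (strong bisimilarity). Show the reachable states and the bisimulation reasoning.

NO

P's transition system — 2 states:
  m0 = rec X. (0 + 0)\{a} + (0 + 0 + 0\{a}) + b.(0\{a} + a.X) | -b-> m1
  m1 = 0\{a} + a.(rec X. (0 + 0)\{a} + (0 + 0 + 0\{a}) + b.(0\{a} + a.X)) | -a-> m0
Q's transition system — 3 states:
  n0 = rec X. (0 + 0)\{a} + (0 + 0 + 0\{a}) + b.(0\{a} + (a.X + a.0)) | -b-> n1
  n1 = 0\{a} + (a.(rec X. (0 + 0)\{a} + (0 + 0 + 0\{a}) + b.(0\{a} + (a.X + a.0))) + a.0) | -a-> n0, -a-> n2
  n2 = 0 | deadlocked
Bisimilarity quotient blocks:
  B0 = {m0}
  B1 = {m1}
  B2 = {n0}
  B3 = {n1}
  B4 = {n2}
m0 ∈ B0, n0 ∈ B2 → different blocks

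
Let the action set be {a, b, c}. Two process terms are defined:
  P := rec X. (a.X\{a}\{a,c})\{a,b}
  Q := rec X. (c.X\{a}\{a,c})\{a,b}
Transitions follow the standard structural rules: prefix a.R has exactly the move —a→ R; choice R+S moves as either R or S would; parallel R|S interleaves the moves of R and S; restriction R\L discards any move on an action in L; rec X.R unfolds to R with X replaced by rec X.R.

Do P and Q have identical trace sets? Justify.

NO — witness ⟨c⟩

LTS(P): 1 reachable states
  s0 = rec X. (a.X\{a}\{a,c})\{a,b} | stopped
LTS(Q): 2 reachable states
  t0 = rec X. (c.X\{a}\{a,c})\{a,b} | --c--▸ t1
  t1 = (rec X. (c.X\{a}\{a,c})\{a,b})\{a}\{a,c}\{a,b} | stopped
Trace ⟨c⟩ through Q, begin at {t0}:
  [1] c ⇒ {t1}
  Q completes σ.
Trace ⟨c⟩ through P, begin at {s0}:
  [1] c ⇒ ∅ (P stuck)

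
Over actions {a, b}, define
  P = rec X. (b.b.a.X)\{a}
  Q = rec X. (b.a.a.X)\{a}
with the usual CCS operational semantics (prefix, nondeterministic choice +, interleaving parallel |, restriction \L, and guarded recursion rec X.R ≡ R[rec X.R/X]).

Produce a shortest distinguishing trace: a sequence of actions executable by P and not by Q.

Reachable graph of P (3 states):
  m0 = rec X. (b.b.a.X)\{a} has moves ··b··> m1
  m1 = (b.a.(rec X. (b.b.a.X)\{a}))\{a} has moves ··b··> m2
  m2 = (a.(rec X. (b.b.a.X)\{a}))\{a} has moves ·
Reachable graph of Q (2 states):
  n0 = rec X. (b.a.a.X)\{a} has moves ··b··> n1
  n1 = (a.a.(rec X. (b.a.a.X)\{a}))\{a} has moves ·
Executing bb from P (initial set {m0}):
  after b @ step 1: {m1}
  after b @ step 2: {m2}
  ✓ P
Executing bb from Q (initial set {n0}):
  after b @ step 1: {n1}
  after b @ step 2: ∅ (Q stuck)

bb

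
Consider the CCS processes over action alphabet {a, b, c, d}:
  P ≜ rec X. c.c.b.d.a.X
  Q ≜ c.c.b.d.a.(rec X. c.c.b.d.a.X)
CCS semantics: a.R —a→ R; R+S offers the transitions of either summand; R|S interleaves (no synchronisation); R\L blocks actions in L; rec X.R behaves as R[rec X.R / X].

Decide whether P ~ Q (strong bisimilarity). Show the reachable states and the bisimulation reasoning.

Reachable graph of P (5 states):
  p0 = rec X. c.c.b.d.a.X ⊢ --c--▸ p1
  p1 = c.b.d.a.(rec X. c.c.b.d.a.X) ⊢ --c--▸ p2
  p2 = b.d.a.(rec X. c.c.b.d.a.X) ⊢ --b--▸ p3
  p3 = d.a.(rec X. c.c.b.d.a.X) ⊢ --d--▸ p4
  p4 = a.(rec X. c.c.b.d.a.X) ⊢ --a--▸ p0
Reachable graph of Q (6 states):
  q0 = c.c.b.d.a.(rec X. c.c.b.d.a.X) ⊢ --c--▸ q1
  q1 = c.b.d.a.(rec X. c.c.b.d.a.X) ⊢ --c--▸ q2
  q2 = b.d.a.(rec X. c.c.b.d.a.X) ⊢ --b--▸ q3
  q3 = d.a.(rec X. c.c.b.d.a.X) ⊢ --d--▸ q4
  q4 = a.(rec X. c.c.b.d.a.X) ⊢ --a--▸ q5
  q5 = rec X. c.c.b.d.a.X ⊢ --c--▸ q1
Bisimilarity quotient blocks:
  B0 = {p0, q0, q5}
  B1 = {p1, q1}
  B2 = {p2, q2}
  B3 = {p3, q3}
  B4 = {p4, q4}
p0 ∈ B0, q0 ∈ B0 → same block

bisimilar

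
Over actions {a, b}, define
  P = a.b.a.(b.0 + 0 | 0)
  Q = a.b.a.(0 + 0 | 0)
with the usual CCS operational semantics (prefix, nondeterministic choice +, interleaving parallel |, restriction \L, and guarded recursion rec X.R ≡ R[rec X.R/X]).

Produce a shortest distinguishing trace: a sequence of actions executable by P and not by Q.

abab

Reachable graph of P (5 states):
  u0 = a.b.a.(b.0 + 0 | 0) → ··a··> u1
  u1 = b.a.(b.0 + 0 | 0) → ··b··> u2
  u2 = a.(b.0 + 0 | 0) → ··a··> u3
  u3 = b.0 + 0 | 0 → ··b··> u4
  u4 = 0 → ∅
Reachable graph of Q (4 states):
  v0 = a.b.a.(0 + 0 | 0) → ··a··> v1
  v1 = b.a.(0 + 0 | 0) → ··b··> v2
  v2 = a.(0 + 0 | 0) → ··a··> v3
  v3 = 0 + 0 | 0 → ∅
Trace ⟨abab⟩ through P, begin at {u0}:
  [1] a ⇒ {u1}
  [2] b ⇒ {u2}
  [3] a ⇒ {u3}
  [4] b ⇒ {u4}
  — P admits the full trace.
Trace ⟨abab⟩ through Q, begin at {v0}:
  [1] a ⇒ {v1}
  [2] b ⇒ {v2}
  [3] a ⇒ {v3}
  [4] b ⇒ no successor for Q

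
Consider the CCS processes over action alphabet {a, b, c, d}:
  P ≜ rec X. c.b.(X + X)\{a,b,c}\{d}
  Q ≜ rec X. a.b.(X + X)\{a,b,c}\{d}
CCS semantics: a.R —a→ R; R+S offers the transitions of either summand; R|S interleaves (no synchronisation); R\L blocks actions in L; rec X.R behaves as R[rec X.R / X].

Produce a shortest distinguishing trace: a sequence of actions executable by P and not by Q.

c

LTS(P): 3 reachable states
  s0 = rec X. c.b.(X + X)\{a,b,c}\{d} has moves =c=> s1
  s1 = b.((rec X. c.b.(X + X)\{a,b,c}\{d}) + (rec X. c.b.(X + X)\{a,b,c}\{d}))\{a,b,c}\{d} has moves =b=> s2
  s2 = ((rec X. c.b.(X + X)\{a,b,c}\{d}) + (rec X. c.b.(X + X)\{a,b,c}\{d}))\{a,b,c}\{d} has moves ∅
LTS(Q): 3 reachable states
  t0 = rec X. a.b.(X + X)\{a,b,c}\{d} has moves =a=> t1
  t1 = b.((rec X. a.b.(X + X)\{a,b,c}\{d}) + (rec X. a.b.(X + X)\{a,b,c}\{d}))\{a,b,c}\{d} has moves =b=> t2
  t2 = ((rec X. a.b.(X + X)\{a,b,c}\{d}) + (rec X. a.b.(X + X)\{a,b,c}\{d}))\{a,b,c}\{d} has moves ∅
Run σ = ⟨c⟩ on P: start {s0}
  [1] c ⇒ {s1}
  P completes σ.
Run σ = ⟨c⟩ on Q: start {t0}
  [1] c ⇒ no successor for Q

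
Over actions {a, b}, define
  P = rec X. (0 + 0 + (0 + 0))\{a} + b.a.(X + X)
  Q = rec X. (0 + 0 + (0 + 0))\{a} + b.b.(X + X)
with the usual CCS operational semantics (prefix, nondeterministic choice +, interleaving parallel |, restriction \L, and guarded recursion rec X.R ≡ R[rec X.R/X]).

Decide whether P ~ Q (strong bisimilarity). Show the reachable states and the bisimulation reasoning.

P ≁ Q

LTS(P): 3 reachable states
  u0 = rec X. (0 + 0 + (0 + 0))\{a} + b.a.(X + X) :: —b→ u1
  u1 = a.((rec X. (0 + 0 + (0 + 0))\{a} + b.a.(X + X)) + (rec X. (0 + 0 + (0 + 0))\{a} + b.a.(X + X))) :: —a→ u2
  u2 = (rec X. (0 + 0 + (0 + 0))\{a} + b.a.(X + X)) + (rec X. (0 + 0 + (0 + 0))\{a} + b.a.(X + X)) :: —b→ u1
LTS(Q): 3 reachable states
  v0 = rec X. (0 + 0 + (0 + 0))\{a} + b.b.(X + X) :: —b→ v1
  v1 = b.((rec X. (0 + 0 + (0 + 0))\{a} + b.b.(X + X)) + (rec X. (0 + 0 + (0 + 0))\{a} + b.b.(X + X))) :: —b→ v2
  v2 = (rec X. (0 + 0 + (0 + 0))\{a} + b.b.(X + X)) + (rec X. (0 + 0 + (0 + 0))\{a} + b.b.(X + X)) :: —b→ v1
Bisimilarity quotient blocks:
  B0 = {u0, u2}
  B1 = {u1}
  B2 = {v0, v1, v2}
u0 ∈ B0, v0 ∈ B2 → different blocks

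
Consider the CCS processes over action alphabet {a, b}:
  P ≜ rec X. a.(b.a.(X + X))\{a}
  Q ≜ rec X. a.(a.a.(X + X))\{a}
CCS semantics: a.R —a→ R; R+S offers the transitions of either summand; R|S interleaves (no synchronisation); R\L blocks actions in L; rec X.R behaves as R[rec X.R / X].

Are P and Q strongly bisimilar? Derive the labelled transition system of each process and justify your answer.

P's transition system — 3 states:
  u0 = rec X. a.(b.a.(X + X))\{a} :: —a→ u1
  u1 = (b.a.((rec X. a.(b.a.(X + X))\{a}) + (rec X. a.(b.a.(X + X))\{a})))\{a} :: —b→ u2
  u2 = (a.((rec X. a.(b.a.(X + X))\{a}) + (rec X. a.(b.a.(X + X))\{a})))\{a} :: ∅
Q's transition system — 2 states:
  v0 = rec X. a.(a.a.(X + X))\{a} :: —a→ v1
  v1 = (a.a.((rec X. a.(a.a.(X + X))\{a}) + (rec X. a.(a.a.(X + X))\{a})))\{a} :: ∅
Coarsest stable partition (strong bisimilarity classes):
  B0 = {u0}
  B1 = {u1}
  B2 = {u2, v1}
  B3 = {v0}
u0 ∈ B0, v0 ∈ B3 → different blocks

P ≁ Q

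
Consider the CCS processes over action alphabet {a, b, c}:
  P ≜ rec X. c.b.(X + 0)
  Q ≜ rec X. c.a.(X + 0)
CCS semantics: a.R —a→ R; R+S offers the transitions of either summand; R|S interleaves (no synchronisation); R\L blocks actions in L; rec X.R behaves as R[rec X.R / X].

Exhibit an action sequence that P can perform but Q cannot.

P's transition system — 3 states:
  u0 = rec X. c.b.(X + 0) ⊢ —c→ u1
  u1 = b.((rec X. c.b.(X + 0)) + 0) ⊢ —b→ u2
  u2 = (rec X. c.b.(X + 0)) + 0 ⊢ —c→ u1
Q's transition system — 3 states:
  v0 = rec X. c.a.(X + 0) ⊢ —c→ v1
  v1 = a.((rec X. c.a.(X + 0)) + 0) ⊢ —a→ v2
  v2 = (rec X. c.a.(X + 0)) + 0 ⊢ —c→ v1
Trace ⟨cb⟩ through P, begin at {u0}:
  step 1 (c): {u1}
  step 2 (b): {u2}
  P completes σ.
Trace ⟨cb⟩ through Q, begin at {v0}:
  step 1 (c): {v1}
  step 2 (b): no successor for Q

cb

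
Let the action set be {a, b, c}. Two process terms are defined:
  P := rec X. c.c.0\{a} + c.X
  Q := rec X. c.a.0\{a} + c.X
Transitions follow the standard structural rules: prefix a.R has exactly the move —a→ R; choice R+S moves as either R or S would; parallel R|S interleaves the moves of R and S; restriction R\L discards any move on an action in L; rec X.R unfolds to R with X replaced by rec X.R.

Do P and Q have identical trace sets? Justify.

trace-distinct — witness ⟨ca⟩

Reachable graph of P (3 states):
  s0 = rec X. c.c.0\{a} + c.X :: -c-> s0, -c-> s1
  s1 = c.0\{a} :: -c-> s2
  s2 = 0\{a} :: stopped
Reachable graph of Q (3 states):
  t0 = rec X. c.a.0\{a} + c.X :: -c-> t0, -c-> t1
  t1 = a.0\{a} :: -a-> t2
  t2 = 0\{a} :: stopped
Executing ca from Q (initial set {t0}):
  [1] c ⇒ {t0, t1}
  [2] a ⇒ {t2}
  — Q admits the full trace.
Executing ca from P (initial set {s0}):
  [1] c ⇒ {s0, s1}
  [2] a ⇒ ∅  — P cannot continue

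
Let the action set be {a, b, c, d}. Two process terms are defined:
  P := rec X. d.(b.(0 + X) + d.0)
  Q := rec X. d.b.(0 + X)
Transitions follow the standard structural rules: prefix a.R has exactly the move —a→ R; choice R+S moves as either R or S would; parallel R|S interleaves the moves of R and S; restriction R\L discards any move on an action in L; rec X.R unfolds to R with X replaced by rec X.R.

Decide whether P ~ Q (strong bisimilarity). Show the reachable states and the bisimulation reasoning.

P ≁ Q

P's transition system — 4 states:
  u0 = rec X. d.(b.(0 + X) + d.0) :: ··d··> u1
  u1 = b.(0 + (rec X. d.(b.(0 + X) + d.0))) + d.0 :: ··b··> u2, ··d··> u3
  u2 = 0 + (rec X. d.(b.(0 + X) + d.0)) :: ··d··> u1
  u3 = 0 :: deadlocked
Q's transition system — 3 states:
  v0 = rec X. d.b.(0 + X) :: ··d··> v1
  v1 = b.(0 + (rec X. d.b.(0 + X))) :: ··b··> v2
  v2 = 0 + (rec X. d.b.(0 + X)) :: ··d··> v1
Partition-refinement fixed point:
  B0 = {u0, u2}
  B1 = {u1}
  B2 = {u3}
  B3 = {v0, v2}
  B4 = {v1}
u0 ∈ B0, v0 ∈ B3 → different blocks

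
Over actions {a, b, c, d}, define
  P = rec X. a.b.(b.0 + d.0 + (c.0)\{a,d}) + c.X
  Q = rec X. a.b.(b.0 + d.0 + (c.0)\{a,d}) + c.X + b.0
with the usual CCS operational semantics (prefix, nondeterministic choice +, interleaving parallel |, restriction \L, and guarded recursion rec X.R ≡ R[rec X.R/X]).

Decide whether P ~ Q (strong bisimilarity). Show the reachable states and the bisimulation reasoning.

LTS(P): 5 reachable states
  s0 = rec X. a.b.(b.0 + d.0 + (c.0)\{a,d}) + c.X → -a-> s1, -c-> s0
  s1 = b.(b.0 + d.0 + (c.0)\{a,d}) → -b-> s2
  s2 = b.0 + d.0 + (c.0)\{a,d} → -b-> s3, -c-> s4, -d-> s3
  s3 = 0 → deadlocked
  s4 = 0\{a,d} → deadlocked
LTS(Q): 5 reachable states
  t0 = rec X. a.b.(b.0 + d.0 + (c.0)\{a,d}) + c.X + b.0 → -a-> t1, -b-> t2, -c-> t0
  t1 = b.(b.0 + d.0 + (c.0)\{a,d}) → -b-> t3
  t2 = 0 → deadlocked
  t3 = b.0 + d.0 + (c.0)\{a,d} → -b-> t2, -c-> t4, -d-> t2
  t4 = 0\{a,d} → deadlocked
Coarsest stable partition (strong bisimilarity classes):
  B0 = {s0}
  B1 = {s1, t1}
  B2 = {s2, t3}
  B3 = {s3, s4, t2, t4}
  B4 = {t0}
s0 ∈ B0, t0 ∈ B4 → different blocks

NO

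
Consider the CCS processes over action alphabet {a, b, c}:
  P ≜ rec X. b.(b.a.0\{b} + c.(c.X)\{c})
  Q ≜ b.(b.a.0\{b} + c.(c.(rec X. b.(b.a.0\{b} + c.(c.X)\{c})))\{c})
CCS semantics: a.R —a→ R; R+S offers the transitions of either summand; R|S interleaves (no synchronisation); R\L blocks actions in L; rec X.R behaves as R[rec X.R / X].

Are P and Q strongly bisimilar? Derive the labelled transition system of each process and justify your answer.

bisimilar

Reachable graph of P (5 states):
  s0 = rec X. b.(b.a.0\{b} + c.(c.X)\{c}) :: ··b··> s1
  s1 = b.a.0\{b} + c.(c.(rec X. b.(b.a.0\{b} + c.(c.X)\{c})))\{c} :: ··b··> s2, ··c··> s3
  s2 = a.0\{b} :: ··a··> s4
  s3 = (c.(rec X. b.(b.a.0\{b} + c.(c.X)\{c})))\{c} :: deadlocked
  s4 = 0\{b} :: deadlocked
Reachable graph of Q (5 states):
  t0 = b.(b.a.0\{b} + c.(c.(rec X. b.(b.a.0\{b} + c.(c.X)\{c})))\{c}) :: ··b··> t1
  t1 = b.a.0\{b} + c.(c.(rec X. b.(b.a.0\{b} + c.(c.X)\{c})))\{c} :: ··b··> t2, ··c··> t3
  t2 = a.0\{b} :: ··a··> t4
  t3 = (c.(rec X. b.(b.a.0\{b} + c.(c.X)\{c})))\{c} :: deadlocked
  t4 = 0\{b} :: deadlocked
Bisimilarity quotient blocks:
  B0 = {s0, t0}
  B1 = {s1, t1}
  B2 = {s3, s4, t3, t4}
  B3 = {s2, t2}
s0 ∈ B0, t0 ∈ B0 → same block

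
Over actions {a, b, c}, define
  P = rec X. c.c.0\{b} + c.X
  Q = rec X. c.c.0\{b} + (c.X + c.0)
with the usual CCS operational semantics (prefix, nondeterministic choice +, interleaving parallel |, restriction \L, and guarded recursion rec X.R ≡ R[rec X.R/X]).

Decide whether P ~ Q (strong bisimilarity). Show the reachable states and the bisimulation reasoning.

not bisimilar

P's transition system — 3 states:
  u0 = rec X. c.c.0\{b} + c.X ⊢ --c--▸ u0, --c--▸ u1
  u1 = c.0\{b} ⊢ --c--▸ u2
  u2 = 0\{b} ⊢ deadlocked
Q's transition system — 4 states:
  v0 = rec X. c.c.0\{b} + (c.X + c.0) ⊢ --c--▸ v0, --c--▸ v1, --c--▸ v2
  v1 = 0 ⊢ deadlocked
  v2 = c.0\{b} ⊢ --c--▸ v3
  v3 = 0\{b} ⊢ deadlocked
Bisimilarity quotient blocks:
  B0 = {u0}
  B1 = {u1, v2}
  B2 = {u2, v1, v3}
  B3 = {v0}
u0 ∈ B0, v0 ∈ B3 → different blocks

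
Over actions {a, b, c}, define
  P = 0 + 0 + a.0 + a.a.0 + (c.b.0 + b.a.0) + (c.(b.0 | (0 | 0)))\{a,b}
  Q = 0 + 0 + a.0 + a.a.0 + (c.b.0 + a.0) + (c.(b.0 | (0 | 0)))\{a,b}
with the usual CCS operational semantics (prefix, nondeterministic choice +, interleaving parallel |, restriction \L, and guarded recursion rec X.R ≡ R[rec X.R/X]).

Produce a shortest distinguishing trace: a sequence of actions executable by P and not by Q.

LTS(P): 5 reachable states
  s0 = 0 + 0 + a.0 + a.a.0 + (c.b.0 + b.a.0) + (c.(b.0 | (0 | 0)))\{a,b} :: --a--▸ s1, --a--▸ s2, --b--▸ s2, --c--▸ s3, --c--▸ s4
  s1 = 0 :: stopped
  s2 = a.0 :: --a--▸ s1
  s3 = (b.0 | (0 | 0))\{a,b} :: stopped
  s4 = b.0 :: --b--▸ s1
LTS(Q): 5 reachable states
  t0 = 0 + 0 + a.0 + a.a.0 + (c.b.0 + a.0) + (c.(b.0 | (0 | 0)))\{a,b} :: --a--▸ t1, --a--▸ t2, --c--▸ t3, --c--▸ t4
  t1 = 0 :: stopped
  t2 = a.0 :: --a--▸ t1
  t3 = (b.0 | (0 | 0))\{a,b} :: stopped
  t4 = b.0 :: --b--▸ t1
Executing b from P (initial set {s0}):
  after b @ step 1: {s2}
  P completes σ.
Executing b from Q (initial set {t0}):
  after b @ step 1: ∅ (Q stuck)

b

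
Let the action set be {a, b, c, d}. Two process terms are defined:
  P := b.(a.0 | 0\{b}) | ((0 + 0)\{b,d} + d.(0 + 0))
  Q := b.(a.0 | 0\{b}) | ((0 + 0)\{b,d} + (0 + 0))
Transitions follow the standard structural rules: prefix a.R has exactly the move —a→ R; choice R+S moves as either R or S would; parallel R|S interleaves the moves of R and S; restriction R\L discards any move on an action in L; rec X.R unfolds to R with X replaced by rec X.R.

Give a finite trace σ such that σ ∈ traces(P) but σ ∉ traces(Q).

P's transition system — 6 states:
  m0 = b.(a.0 | 0\{b}) | ((0 + 0)\{b,d} + d.(0 + 0)) :: ··b··> m1, ··d··> m2
  m1 = a.0 | 0\{b} | ((0 + 0)\{b,d} + d.(0 + 0)) :: ··a··> m3, ··d··> m4
  m2 = b.(a.0 | 0\{b}) | (0 + 0) :: ··b··> m4
  m3 = 0 | 0\{b} | ((0 + 0)\{b,d} + d.(0 + 0)) :: ··d··> m5
  m4 = a.0 | 0\{b} | (0 + 0) :: ··a··> m5
  m5 = 0 | 0\{b} | (0 + 0) :: (no moves)
Q's transition system — 3 states:
  n0 = b.(a.0 | 0\{b}) | ((0 + 0)\{b,d} + (0 + 0)) :: ··b··> n1
  n1 = a.0 | 0\{b} | ((0 + 0)\{b,d} + (0 + 0)) :: ··a··> n2
  n2 = 0 | 0\{b} | ((0 + 0)\{b,d} + (0 + 0)) :: (no moves)
Run σ = ⟨d⟩ on P: start {m0}
  step 1 (d): {m2}
  P completes σ.
Run σ = ⟨d⟩ on Q: start {n0}
  step 1 (d): ∅  — Q cannot continue

d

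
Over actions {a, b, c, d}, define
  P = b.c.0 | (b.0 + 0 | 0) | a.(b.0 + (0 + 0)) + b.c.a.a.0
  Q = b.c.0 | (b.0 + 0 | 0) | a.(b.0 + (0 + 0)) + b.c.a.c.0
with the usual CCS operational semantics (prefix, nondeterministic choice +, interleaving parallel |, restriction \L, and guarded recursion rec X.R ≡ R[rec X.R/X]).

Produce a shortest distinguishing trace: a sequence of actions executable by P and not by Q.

P's transition system — 22 states:
  u0 = b.c.0 | (b.0 + 0 | 0) | a.(b.0 + (0 + 0)) + b.c.a.a.0 has moves -a-> u1, -b-> u2, -b-> u3, -b-> u4
  u1 = b.c.0 | (b.0 + 0 | 0) | (b.0 + (0 + 0)) has moves -b-> u5, -b-> u6, -b-> u7
  u2 = b.c.0 | 0 | a.(b.0 + (0 + 0)) has moves -a-> u6, -b-> u8
  u3 = c.0 | (b.0 + 0 | 0) | a.(b.0 + (0 + 0)) has moves -a-> u7, -b-> u8, -c-> u9
  u4 = c.a.a.0 has moves -c-> u10
  u5 = b.c.0 | (b.0 + 0 | 0) | 0 has moves -b-> u11, -b-> u12
  u6 = b.c.0 | 0 | (b.0 + (0 + 0)) has moves -b-> u11, -b-> u13
  u7 = c.0 | (b.0 + 0 | 0) | (b.0 + (0 + 0)) has moves -b-> u12, -b-> u13, -c-> u14
  u8 = c.0 | 0 | a.(b.0 + (0 + 0)) has moves -a-> u13, -c-> u15
  u9 = 0 | (b.0 + 0 | 0) | a.(b.0 + (0 + 0)) has moves -a-> u14, -b-> u15
  u10 = a.a.0 has moves -a-> u16
  u11 = b.c.0 | 0 | 0 has moves -b-> u17
  u12 = c.0 | (b.0 + 0 | 0) | 0 has moves -b-> u17, -c-> u18
  u13 = c.0 | 0 | (b.0 + (0 + 0)) has moves -b-> u17, -c-> u19
  u14 = 0 | (b.0 + 0 | 0) | (b.0 + (0 + 0)) has moves -b-> u18, -b-> u19
  u15 = 0 | 0 | a.(b.0 + (0 + 0)) has moves -a-> u19
  u16 = a.0 has moves -a-> u20
  u17 = c.0 | 0 | 0 has moves -c-> u21
  u18 = 0 | (b.0 + 0 | 0) | 0 has moves -b-> u21
  u19 = 0 | 0 | (b.0 + (0 + 0)) has moves -b-> u21
  u20 = 0 has moves deadlocked
  u21 = 0 | 0 | 0 has moves deadlocked
Q's transition system — 22 states:
  v0 = b.c.0 | (b.0 + 0 | 0) | a.(b.0 + (0 + 0)) + b.c.a.c.0 has moves -a-> v1, -b-> v2, -b-> v3, -b-> v4
  v1 = b.c.0 | (b.0 + 0 | 0) | (b.0 + (0 + 0)) has moves -b-> v5, -b-> v6, -b-> v7
  v2 = b.c.0 | 0 | a.(b.0 + (0 + 0)) has moves -a-> v6, -b-> v8
  v3 = c.0 | (b.0 + 0 | 0) | a.(b.0 + (0 + 0)) has moves -a-> v7, -b-> v8, -c-> v9
  v4 = c.a.c.0 has moves -c-> v10
  v5 = b.c.0 | (b.0 + 0 | 0) | 0 has moves -b-> v11, -b-> v12
  v6 = b.c.0 | 0 | (b.0 + (0 + 0)) has moves -b-> v11, -b-> v13
  v7 = c.0 | (b.0 + 0 | 0) | (b.0 + (0 + 0)) has moves -b-> v12, -b-> v13, -c-> v14
  v8 = c.0 | 0 | a.(b.0 + (0 + 0)) has moves -a-> v13, -c-> v15
  v9 = 0 | (b.0 + 0 | 0) | a.(b.0 + (0 + 0)) has moves -a-> v14, -b-> v15
  v10 = a.c.0 has moves -a-> v16
  v11 = b.c.0 | 0 | 0 has moves -b-> v17
  v12 = c.0 | (b.0 + 0 | 0) | 0 has moves -b-> v17, -c-> v18
  v13 = c.0 | 0 | (b.0 + (0 + 0)) has moves -b-> v17, -c-> v19
  v14 = 0 | (b.0 + 0 | 0) | (b.0 + (0 + 0)) has moves -b-> v18, -b-> v19
  v15 = 0 | 0 | a.(b.0 + (0 + 0)) has moves -a-> v19
  v16 = c.0 has moves -c-> v20
  v17 = c.0 | 0 | 0 has moves -c-> v21
  v18 = 0 | (b.0 + 0 | 0) | 0 has moves -b-> v21
  v19 = 0 | 0 | (b.0 + (0 + 0)) has moves -b-> v21
  v20 = 0 has moves deadlocked
  v21 = 0 | 0 | 0 has moves deadlocked
Trace ⟨bcaa⟩ through P, begin at {u0}:
  [1] b ⇒ {u2, u3, u4}
  [2] c ⇒ {u10, u9}
  [3] a ⇒ {u14, u16}
  [4] a ⇒ {u20}
  — P admits the full trace.
Trace ⟨bcaa⟩ through Q, begin at {v0}:
  [1] b ⇒ {v2, v3, v4}
  [2] c ⇒ {v10, v9}
  [3] a ⇒ {v14, v16}
  [4] a ⇒ ∅  — Q cannot continue

bcaa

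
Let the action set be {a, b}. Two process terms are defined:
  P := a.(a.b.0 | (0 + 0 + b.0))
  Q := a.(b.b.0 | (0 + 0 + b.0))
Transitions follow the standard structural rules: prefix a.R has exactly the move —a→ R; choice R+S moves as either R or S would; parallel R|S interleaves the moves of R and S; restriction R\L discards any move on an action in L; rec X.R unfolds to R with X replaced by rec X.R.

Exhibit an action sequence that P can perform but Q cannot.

Reachable graph of P (7 states):
  m0 = a.(a.b.0 | (0 + 0 + b.0)) → ··a··> m1
  m1 = a.b.0 | (0 + 0 + b.0) → ··a··> m2, ··b··> m3
  m2 = b.0 | (0 + 0 + b.0) → ··b··> m4, ··b··> m5
  m3 = a.b.0 | 0 → ··a··> m5
  m4 = 0 | (0 + 0 + b.0) → ··b··> m6
  m5 = b.0 | 0 → ··b··> m6
  m6 = 0 | 0 → deadlocked
Reachable graph of Q (7 states):
  n0 = a.(b.b.0 | (0 + 0 + b.0)) → ··a··> n1
  n1 = b.b.0 | (0 + 0 + b.0) → ··b··> n2, ··b··> n3
  n2 = b.0 | (0 + 0 + b.0) → ··b··> n4, ··b··> n5
  n3 = b.b.0 | 0 → ··b··> n5
  n4 = 0 | (0 + 0 + b.0) → ··b··> n6
  n5 = b.0 | 0 → ··b··> n6
  n6 = 0 | 0 → deadlocked
Run σ = ⟨aa⟩ on P: start {m0}
  [1] a ⇒ {m1}
  [2] a ⇒ {m2}
  ✓ P
Run σ = ⟨aa⟩ on Q: start {n0}
  [1] a ⇒ {n1}
  [2] a ⇒ ∅ (Q stuck)

aa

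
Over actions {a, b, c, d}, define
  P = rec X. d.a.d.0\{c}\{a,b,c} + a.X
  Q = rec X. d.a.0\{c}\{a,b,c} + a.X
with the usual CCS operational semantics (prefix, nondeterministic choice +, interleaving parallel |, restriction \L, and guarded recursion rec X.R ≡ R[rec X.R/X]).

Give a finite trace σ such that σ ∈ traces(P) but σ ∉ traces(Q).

dad

P's transition system — 4 states:
  p0 = rec X. d.a.d.0\{c}\{a,b,c} + a.X :: —a→ p0, —d→ p1
  p1 = a.d.0\{c}\{a,b,c} :: —a→ p2
  p2 = d.0\{c}\{a,b,c} :: —d→ p3
  p3 = 0\{c}\{a,b,c} :: deadlocked
Q's transition system — 3 states:
  q0 = rec X. d.a.0\{c}\{a,b,c} + a.X :: —a→ q0, —d→ q1
  q1 = a.0\{c}\{a,b,c} :: —a→ q2
  q2 = 0\{c}\{a,b,c} :: deadlocked
Executing dad from P (initial set {p0}):
  [1] d ⇒ {p1}
  [2] a ⇒ {p2}
  [3] d ⇒ {p3}
  P completes σ.
Executing dad from Q (initial set {q0}):
  [1] d ⇒ {q1}
  [2] a ⇒ {q2}
  [3] d ⇒ no successor for Q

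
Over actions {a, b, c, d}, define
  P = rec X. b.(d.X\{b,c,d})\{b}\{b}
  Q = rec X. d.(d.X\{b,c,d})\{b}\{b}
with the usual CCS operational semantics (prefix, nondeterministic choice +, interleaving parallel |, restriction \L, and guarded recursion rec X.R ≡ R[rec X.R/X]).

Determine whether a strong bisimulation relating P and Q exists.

Reachable graph of P (3 states):
  p0 = rec X. b.(d.X\{b,c,d})\{b}\{b} → -b-> p1
  p1 = (d.(rec X. b.(d.X\{b,c,d})\{b}\{b})\{b,c,d})\{b}\{b} → -d-> p2
  p2 = (rec X. b.(d.X\{b,c,d})\{b}\{b})\{b,c,d}\{b}\{b} → deadlocked
Reachable graph of Q (3 states):
  q0 = rec X. d.(d.X\{b,c,d})\{b}\{b} → -d-> q1
  q1 = (d.(rec X. d.(d.X\{b,c,d})\{b}\{b})\{b,c,d})\{b}\{b} → -d-> q2
  q2 = (rec X. d.(d.X\{b,c,d})\{b}\{b})\{b,c,d}\{b}\{b} → deadlocked
Partition-refinement fixed point:
  B0 = {p0}
  B1 = {p1, q1}
  B2 = {p2, q2}
  B3 = {q0}
p0 ∈ B0, q0 ∈ B3 → different blocks

NO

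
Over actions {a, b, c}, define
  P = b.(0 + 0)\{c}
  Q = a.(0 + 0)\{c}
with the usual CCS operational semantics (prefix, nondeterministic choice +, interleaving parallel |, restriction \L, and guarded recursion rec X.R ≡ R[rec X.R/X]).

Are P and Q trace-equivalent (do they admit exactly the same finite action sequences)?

Reachable graph of P (2 states):
  p0 = b.(0 + 0)\{c} :: =b=> p1
  p1 = (0 + 0)\{c} :: (no moves)
Reachable graph of Q (2 states):
  q0 = a.(0 + 0)\{c} :: =a=> q1
  q1 = (0 + 0)\{c} :: (no moves)
Executing b from P (initial set {p0}):
  after b @ step 1: {p1}
  P completes σ.
Executing b from Q (initial set {q0}):
  after b @ step 1: no successor for Q

NO — witness ⟨b⟩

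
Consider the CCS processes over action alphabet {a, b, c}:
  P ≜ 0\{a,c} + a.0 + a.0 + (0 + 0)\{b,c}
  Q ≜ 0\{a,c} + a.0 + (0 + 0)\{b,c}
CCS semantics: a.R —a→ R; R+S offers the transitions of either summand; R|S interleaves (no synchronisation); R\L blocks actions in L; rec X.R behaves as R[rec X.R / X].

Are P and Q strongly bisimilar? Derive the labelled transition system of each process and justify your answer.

LTS(P): 2 reachable states
  p0 = 0\{a,c} + a.0 + a.0 + (0 + 0)\{b,c} | -a-> p1
  p1 = 0 | ·
LTS(Q): 2 reachable states
  q0 = 0\{a,c} + a.0 + (0 + 0)\{b,c} | -a-> q1
  q1 = 0 | ·
Bisimilarity quotient blocks:
  B0 = {p0, q0}
  B1 = {p1, q1}
p0 ∈ B0, q0 ∈ B0 → same block

P ~ Q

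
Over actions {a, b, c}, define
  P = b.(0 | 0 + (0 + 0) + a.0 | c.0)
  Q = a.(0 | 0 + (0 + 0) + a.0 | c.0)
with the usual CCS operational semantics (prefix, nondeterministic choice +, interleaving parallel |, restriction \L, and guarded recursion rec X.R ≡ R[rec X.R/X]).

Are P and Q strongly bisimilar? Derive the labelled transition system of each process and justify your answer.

P ≁ Q

LTS(P): 5 reachable states
  s0 = b.(0 | 0 + (0 + 0) + a.0 | c.0) has moves --b--▸ s1
  s1 = 0 | 0 + (0 + 0) + a.0 | c.0 has moves --a--▸ s2, --c--▸ s3
  s2 = 0 | c.0 has moves --c--▸ s4
  s3 = a.0 | 0 has moves --a--▸ s4
  s4 = 0 | 0 has moves deadlocked
LTS(Q): 5 reachable states
  t0 = a.(0 | 0 + (0 + 0) + a.0 | c.0) has moves --a--▸ t1
  t1 = 0 | 0 + (0 + 0) + a.0 | c.0 has moves --a--▸ t2, --c--▸ t3
  t2 = 0 | c.0 has moves --c--▸ t4
  t3 = a.0 | 0 has moves --a--▸ t4
  t4 = 0 | 0 has moves deadlocked
Partition-refinement fixed point:
  B0 = {s0}
  B1 = {s1, t1}
  B2 = {s3, t3}
  B3 = {s4, t4}
  B4 = {s2, t2}
  B5 = {t0}
s0 ∈ B0, t0 ∈ B5 → different blocks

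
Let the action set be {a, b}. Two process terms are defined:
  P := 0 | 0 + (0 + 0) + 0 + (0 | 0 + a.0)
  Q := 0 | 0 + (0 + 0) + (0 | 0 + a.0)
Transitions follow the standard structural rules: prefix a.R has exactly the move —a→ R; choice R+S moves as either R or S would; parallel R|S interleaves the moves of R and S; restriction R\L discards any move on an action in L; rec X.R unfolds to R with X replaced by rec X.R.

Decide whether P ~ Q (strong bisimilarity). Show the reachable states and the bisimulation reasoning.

P ~ Q

P's transition system — 2 states:
  p0 = 0 | 0 + (0 + 0) + 0 + (0 | 0 + a.0) | --a--▸ p1
  p1 = 0 | deadlocked
Q's transition system — 2 states:
  q0 = 0 | 0 + (0 + 0) + (0 | 0 + a.0) | --a--▸ q1
  q1 = 0 | deadlocked
Coarsest stable partition (strong bisimilarity classes):
  B0 = {p0, q0}
  B1 = {p1, q1}
p0 ∈ B0, q0 ∈ B0 → same block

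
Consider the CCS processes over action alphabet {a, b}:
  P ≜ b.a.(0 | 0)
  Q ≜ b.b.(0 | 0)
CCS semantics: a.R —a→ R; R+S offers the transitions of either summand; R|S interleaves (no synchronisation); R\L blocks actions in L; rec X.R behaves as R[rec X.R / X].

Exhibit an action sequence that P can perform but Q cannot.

P's transition system — 3 states:
  s0 = b.a.(0 | 0) ⊢ --b--▸ s1
  s1 = a.(0 | 0) ⊢ --a--▸ s2
  s2 = 0 | 0 ⊢ ∅
Q's transition system — 3 states:
  t0 = b.b.(0 | 0) ⊢ --b--▸ t1
  t1 = b.(0 | 0) ⊢ --b--▸ t2
  t2 = 0 | 0 ⊢ ∅
Run σ = ⟨ba⟩ on P: start {s0}
  [1] b ⇒ {s1}
  [2] a ⇒ {s2}
  P completes σ.
Run σ = ⟨ba⟩ on Q: start {t0}
  [1] b ⇒ {t1}
  [2] a ⇒ ∅  — Q cannot continue

ba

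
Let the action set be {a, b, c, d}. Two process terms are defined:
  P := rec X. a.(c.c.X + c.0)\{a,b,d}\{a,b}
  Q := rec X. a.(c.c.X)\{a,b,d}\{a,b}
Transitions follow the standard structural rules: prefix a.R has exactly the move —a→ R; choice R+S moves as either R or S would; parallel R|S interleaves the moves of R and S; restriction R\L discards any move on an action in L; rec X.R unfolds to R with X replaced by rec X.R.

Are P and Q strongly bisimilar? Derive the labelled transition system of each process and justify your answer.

NO

P's transition system — 5 states:
  u0 = rec X. a.(c.c.X + c.0)\{a,b,d}\{a,b} → —a→ u1
  u1 = (c.c.(rec X. a.(c.c.X + c.0)\{a,b,d}\{a,b}) + c.0)\{a,b,d}\{a,b} → —c→ u2, —c→ u3
  u2 = (c.(rec X. a.(c.c.X + c.0)\{a,b,d}\{a,b}))\{a,b,d}\{a,b} → —c→ u4
  u3 = 0\{a,b,d}\{a,b} → stopped
  u4 = (rec X. a.(c.c.X + c.0)\{a,b,d}\{a,b})\{a,b,d}\{a,b} → stopped
Q's transition system — 4 states:
  v0 = rec X. a.(c.c.X)\{a,b,d}\{a,b} → —a→ v1
  v1 = (c.c.(rec X. a.(c.c.X)\{a,b,d}\{a,b}))\{a,b,d}\{a,b} → —c→ v2
  v2 = (c.(rec X. a.(c.c.X)\{a,b,d}\{a,b}))\{a,b,d}\{a,b} → —c→ v3
  v3 = (rec X. a.(c.c.X)\{a,b,d}\{a,b})\{a,b,d}\{a,b} → stopped
Coarsest stable partition (strong bisimilarity classes):
  B0 = {u0}
  B1 = {u1}
  B2 = {u3, u4, v3}
  B3 = {u2, v2}
  B4 = {v0}
  B5 = {v1}
u0 ∈ B0, v0 ∈ B4 → different blocks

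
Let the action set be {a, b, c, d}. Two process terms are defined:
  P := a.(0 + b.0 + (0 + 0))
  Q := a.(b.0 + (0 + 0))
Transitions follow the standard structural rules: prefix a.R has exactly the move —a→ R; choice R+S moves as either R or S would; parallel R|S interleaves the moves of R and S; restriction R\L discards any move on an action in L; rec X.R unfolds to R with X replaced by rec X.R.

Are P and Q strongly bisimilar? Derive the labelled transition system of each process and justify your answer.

Reachable graph of P (3 states):
  s0 = a.(0 + b.0 + (0 + 0)) → =a=> s1
  s1 = 0 + b.0 + (0 + 0) → =b=> s2
  s2 = 0 → stopped
Reachable graph of Q (3 states):
  t0 = a.(b.0 + (0 + 0)) → =a=> t1
  t1 = b.0 + (0 + 0) → =b=> t2
  t2 = 0 → stopped
Coarsest stable partition (strong bisimilarity classes):
  B0 = {s0, t0}
  B1 = {s1, t1}
  B2 = {s2, t2}
s0 ∈ B0, t0 ∈ B0 → same block

P ~ Q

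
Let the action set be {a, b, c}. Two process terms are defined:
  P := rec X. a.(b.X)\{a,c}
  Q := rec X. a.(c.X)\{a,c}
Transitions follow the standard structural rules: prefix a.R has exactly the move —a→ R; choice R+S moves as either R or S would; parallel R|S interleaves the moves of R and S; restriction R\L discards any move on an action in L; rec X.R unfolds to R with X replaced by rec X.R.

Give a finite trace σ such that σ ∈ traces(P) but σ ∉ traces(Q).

ab

P's transition system — 3 states:
  m0 = rec X. a.(b.X)\{a,c} | --a--▸ m1
  m1 = (b.(rec X. a.(b.X)\{a,c}))\{a,c} | --b--▸ m2
  m2 = (rec X. a.(b.X)\{a,c})\{a,c} | ·
Q's transition system — 2 states:
  n0 = rec X. a.(c.X)\{a,c} | --a--▸ n1
  n1 = (c.(rec X. a.(c.X)\{a,c}))\{a,c} | ·
Executing ab from P (initial set {m0}):
  step 1 (a): {m1}
  step 2 (b): {m2}
  P completes σ.
Executing ab from Q (initial set {n0}):
  step 1 (a): {n1}
  step 2 (b): ∅ (Q stuck)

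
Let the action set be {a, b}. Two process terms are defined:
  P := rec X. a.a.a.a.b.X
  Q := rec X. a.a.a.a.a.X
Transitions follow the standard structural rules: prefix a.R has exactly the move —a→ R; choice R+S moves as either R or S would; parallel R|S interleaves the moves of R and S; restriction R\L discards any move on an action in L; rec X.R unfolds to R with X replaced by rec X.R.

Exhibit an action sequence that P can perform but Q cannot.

aaaab

LTS(P): 5 reachable states
  m0 = rec X. a.a.a.a.b.X ⊢ ··a··> m1
  m1 = a.a.a.b.(rec X. a.a.a.a.b.X) ⊢ ··a··> m2
  m2 = a.a.b.(rec X. a.a.a.a.b.X) ⊢ ··a··> m3
  m3 = a.b.(rec X. a.a.a.a.b.X) ⊢ ··a··> m4
  m4 = b.(rec X. a.a.a.a.b.X) ⊢ ··b··> m0
LTS(Q): 5 reachable states
  n0 = rec X. a.a.a.a.a.X ⊢ ··a··> n1
  n1 = a.a.a.a.(rec X. a.a.a.a.a.X) ⊢ ··a··> n2
  n2 = a.a.a.(rec X. a.a.a.a.a.X) ⊢ ··a··> n3
  n3 = a.a.(rec X. a.a.a.a.a.X) ⊢ ··a··> n4
  n4 = a.(rec X. a.a.a.a.a.X) ⊢ ··a··> n0
Run σ = ⟨aaaab⟩ on P: start {m0}
  after a @ step 1: {m1}
  after a @ step 2: {m2}
  after a @ step 3: {m3}
  after a @ step 4: {m4}
  after b @ step 5: {m0}
  ✓ P
Run σ = ⟨aaaab⟩ on Q: start {n0}
  after a @ step 1: {n1}
  after a @ step 2: {n2}
  after a @ step 3: {n3}
  after a @ step 4: {n4}
  after b @ step 5: no successor for Q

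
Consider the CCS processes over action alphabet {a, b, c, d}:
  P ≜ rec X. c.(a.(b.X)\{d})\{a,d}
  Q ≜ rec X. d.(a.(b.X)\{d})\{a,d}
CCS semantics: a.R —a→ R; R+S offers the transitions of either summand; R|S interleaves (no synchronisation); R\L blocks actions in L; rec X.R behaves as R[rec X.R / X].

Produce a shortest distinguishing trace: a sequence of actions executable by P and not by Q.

P's transition system — 2 states:
  u0 = rec X. c.(a.(b.X)\{d})\{a,d} :: --c--▸ u1
  u1 = (a.(b.(rec X. c.(a.(b.X)\{d})\{a,d}))\{d})\{a,d} :: deadlocked
Q's transition system — 2 states:
  v0 = rec X. d.(a.(b.X)\{d})\{a,d} :: --d--▸ v1
  v1 = (a.(b.(rec X. d.(a.(b.X)\{d})\{a,d}))\{d})\{a,d} :: deadlocked
Run σ = ⟨c⟩ on P: start {u0}
  [1] c ⇒ {u1}
  ✓ P
Run σ = ⟨c⟩ on Q: start {v0}
  [1] c ⇒ no successor for Q

c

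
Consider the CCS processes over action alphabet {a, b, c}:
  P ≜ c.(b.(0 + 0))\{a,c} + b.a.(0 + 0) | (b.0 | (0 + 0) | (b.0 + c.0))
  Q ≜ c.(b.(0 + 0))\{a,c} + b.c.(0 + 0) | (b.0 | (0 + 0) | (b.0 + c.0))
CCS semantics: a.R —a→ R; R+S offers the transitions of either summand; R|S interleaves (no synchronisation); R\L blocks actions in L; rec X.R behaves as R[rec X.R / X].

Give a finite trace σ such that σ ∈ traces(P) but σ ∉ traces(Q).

Reachable graph of P (14 states):
  s0 = c.(b.(0 + 0))\{a,c} + b.a.(0 + 0) | (b.0 | (0 + 0) | (b.0 + c.0)) has moves --b--▸ s1, --b--▸ s2, --b--▸ s3, --c--▸ s3, --c--▸ s4
  s1 = a.(0 + 0) | (b.0 | (0 + 0) | (b.0 + c.0)) has moves --a--▸ s5, --b--▸ s6, --b--▸ s7, --c--▸ s7
  s2 = b.a.(0 + 0) | (0 | (0 + 0) | (b.0 + c.0)) has moves --b--▸ s6, --b--▸ s8, --c--▸ s8
  s3 = b.a.(0 + 0) | (b.0 | (0 + 0) | 0) has moves --b--▸ s7, --b--▸ s8
  s4 = (b.(0 + 0))\{a,c} has moves --b--▸ s9
  s5 = (0 + 0) | (b.0 | (0 + 0) | (b.0 + c.0)) has moves --b--▸ s10, --b--▸ s11, --c--▸ s11
  s6 = a.(0 + 0) | (0 | (0 + 0) | (b.0 + c.0)) has moves --a--▸ s10, --b--▸ s12, --c--▸ s12
  s7 = a.(0 + 0) | (b.0 | (0 + 0) | 0) has moves --a--▸ s11, --b--▸ s12
  s8 = b.a.(0 + 0) | (0 | (0 + 0) | 0) has moves --b--▸ s12
  s9 = (0 + 0)\{a,c} has moves deadlocked
  s10 = (0 + 0) | (0 | (0 + 0) | (b.0 + c.0)) has moves --b--▸ s13, --c--▸ s13
  s11 = (0 + 0) | (b.0 | (0 + 0) | 0) has moves --b--▸ s13
  s12 = a.(0 + 0) | (0 | (0 + 0) | 0) has moves --a--▸ s13
  s13 = (0 + 0) | (0 | (0 + 0) | 0) has moves deadlocked
Reachable graph of Q (14 states):
  t0 = c.(b.(0 + 0))\{a,c} + b.c.(0 + 0) | (b.0 | (0 + 0) | (b.0 + c.0)) has moves --b--▸ t1, --b--▸ t2, --b--▸ t3, --c--▸ t2, --c--▸ t4
  t1 = b.c.(0 + 0) | (0 | (0 + 0) | (b.0 + c.0)) has moves --b--▸ t5, --b--▸ t6, --c--▸ t5
  t2 = b.c.(0 + 0) | (b.0 | (0 + 0) | 0) has moves --b--▸ t5, --b--▸ t7
  t3 = c.(0 + 0) | (b.0 | (0 + 0) | (b.0 + c.0)) has moves --b--▸ t6, --b--▸ t7, --c--▸ t7, --c--▸ t8
  t4 = (b.(0 + 0))\{a,c} has moves --b--▸ t9
  t5 = b.c.(0 + 0) | (0 | (0 + 0) | 0) has moves --b--▸ t10
  t6 = c.(0 + 0) | (0 | (0 + 0) | (b.0 + c.0)) has moves --b--▸ t10, --c--▸ t10, --c--▸ t11
  t7 = c.(0 + 0) | (b.0 | (0 + 0) | 0) has moves --b--▸ t10, --c--▸ t12
  t8 = (0 + 0) | (b.0 | (0 + 0) | (b.0 + c.0)) has moves --b--▸ t11, --b--▸ t12, --c--▸ t12
  t9 = (0 + 0)\{a,c} has moves deadlocked
  t10 = c.(0 + 0) | (0 | (0 + 0) | 0) has moves --c--▸ t13
  t11 = (0 + 0) | (0 | (0 + 0) | (b.0 + c.0)) has moves --b--▸ t13, --c--▸ t13
  t12 = (0 + 0) | (b.0 | (0 + 0) | 0) has moves --b--▸ t13
  t13 = (0 + 0) | (0 | (0 + 0) | 0) has moves deadlocked
Trace ⟨ba⟩ through P, begin at {s0}:
  [1] b ⇒ {s1, s2, s3}
  [2] a ⇒ {s5}
  P completes σ.
Trace ⟨ba⟩ through Q, begin at {t0}:
  [1] b ⇒ {t1, t2, t3}
  [2] a ⇒ ∅ (Q stuck)

ba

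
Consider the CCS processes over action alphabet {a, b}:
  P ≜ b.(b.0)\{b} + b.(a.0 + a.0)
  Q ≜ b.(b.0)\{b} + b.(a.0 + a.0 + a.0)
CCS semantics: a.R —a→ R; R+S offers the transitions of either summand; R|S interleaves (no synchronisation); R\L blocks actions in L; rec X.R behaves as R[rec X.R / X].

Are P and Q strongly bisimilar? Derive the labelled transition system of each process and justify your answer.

P ~ Q

P's transition system — 4 states:
  p0 = b.(b.0)\{b} + b.(a.0 + a.0) :: --b--▸ p1, --b--▸ p2
  p1 = (b.0)\{b} :: stopped
  p2 = a.0 + a.0 :: --a--▸ p3
  p3 = 0 :: stopped
Q's transition system — 4 states:
  q0 = b.(b.0)\{b} + b.(a.0 + a.0 + a.0) :: --b--▸ q1, --b--▸ q2
  q1 = (b.0)\{b} :: stopped
  q2 = a.0 + a.0 + a.0 :: --a--▸ q3
  q3 = 0 :: stopped
Coarsest stable partition (strong bisimilarity classes):
  B0 = {p0, q0}
  B1 = {p2, q2}
  B2 = {p1, p3, q1, q3}
p0 ∈ B0, q0 ∈ B0 → same block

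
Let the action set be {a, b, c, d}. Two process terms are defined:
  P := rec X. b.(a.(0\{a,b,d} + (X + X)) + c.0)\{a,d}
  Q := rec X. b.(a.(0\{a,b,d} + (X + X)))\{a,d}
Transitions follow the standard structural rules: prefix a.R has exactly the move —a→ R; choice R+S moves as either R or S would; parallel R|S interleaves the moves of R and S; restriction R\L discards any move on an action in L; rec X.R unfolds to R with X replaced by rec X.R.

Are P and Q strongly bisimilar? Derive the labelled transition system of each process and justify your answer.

P's transition system — 3 states:
  m0 = rec X. b.(a.(0\{a,b,d} + (X + X)) + c.0)\{a,d} ⊢ --b--▸ m1
  m1 = (a.(0\{a,b,d} + ((rec X. b.(a.(0\{a,b,d} + (X + X)) + c.0)\{a,d}) + (rec X. b.(a.(0\{a,b,d} + (X + X)) + c.0)\{a,d}))) + c.0)\{a,d} ⊢ --c--▸ m2
  m2 = 0\{a,d} ⊢ deadlocked
Q's transition system — 2 states:
  n0 = rec X. b.(a.(0\{a,b,d} + (X + X)))\{a,d} ⊢ --b--▸ n1
  n1 = (a.(0\{a,b,d} + ((rec X. b.(a.(0\{a,b,d} + (X + X)))\{a,d}) + (rec X. b.(a.(0\{a,b,d} + (X + X)))\{a,d}))))\{a,d} ⊢ deadlocked
Bisimilarity quotient blocks:
  B0 = {m0}
  B1 = {m1}
  B2 = {m2, n1}
  B3 = {n0}
m0 ∈ B0, n0 ∈ B3 → different blocks

P ≁ Q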